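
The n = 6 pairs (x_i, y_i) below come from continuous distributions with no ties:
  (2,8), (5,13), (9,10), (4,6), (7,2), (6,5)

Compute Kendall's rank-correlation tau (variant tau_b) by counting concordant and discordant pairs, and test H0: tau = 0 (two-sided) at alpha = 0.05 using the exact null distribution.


Step 1: Enumerate the 15 unordered pairs (i,j) with i<j and classify each by sign(x_j-x_i) * sign(y_j-y_i).
  (1,2):dx=+3,dy=+5->C; (1,3):dx=+7,dy=+2->C; (1,4):dx=+2,dy=-2->D; (1,5):dx=+5,dy=-6->D
  (1,6):dx=+4,dy=-3->D; (2,3):dx=+4,dy=-3->D; (2,4):dx=-1,dy=-7->C; (2,5):dx=+2,dy=-11->D
  (2,6):dx=+1,dy=-8->D; (3,4):dx=-5,dy=-4->C; (3,5):dx=-2,dy=-8->C; (3,6):dx=-3,dy=-5->C
  (4,5):dx=+3,dy=-4->D; (4,6):dx=+2,dy=-1->D; (5,6):dx=-1,dy=+3->D
Step 2: C = 6, D = 9, total pairs = 15.
Step 3: tau = (C - D)/(n(n-1)/2) = (6 - 9)/15 = -0.200000.
Step 4: Exact two-sided p-value (enumerate n! = 720 permutations of y under H0): p = 0.719444.
Step 5: alpha = 0.05. fail to reject H0.

tau_b = -0.2000 (C=6, D=9), p = 0.719444, fail to reject H0.


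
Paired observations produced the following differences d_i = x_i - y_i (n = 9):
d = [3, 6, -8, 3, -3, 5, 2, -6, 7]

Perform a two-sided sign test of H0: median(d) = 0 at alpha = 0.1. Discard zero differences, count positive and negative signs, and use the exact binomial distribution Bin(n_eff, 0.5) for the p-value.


Step 1: Discard zero differences. Original n = 9; n_eff = number of nonzero differences = 9.
Nonzero differences (with sign): +3, +6, -8, +3, -3, +5, +2, -6, +7
Step 2: Count signs: positive = 6, negative = 3.
Step 3: Under H0: P(positive) = 0.5, so the number of positives S ~ Bin(9, 0.5).
Step 4: Two-sided exact p-value = sum of Bin(9,0.5) probabilities at or below the observed probability = 0.507812.
Step 5: alpha = 0.1. fail to reject H0.

n_eff = 9, pos = 6, neg = 3, p = 0.507812, fail to reject H0.


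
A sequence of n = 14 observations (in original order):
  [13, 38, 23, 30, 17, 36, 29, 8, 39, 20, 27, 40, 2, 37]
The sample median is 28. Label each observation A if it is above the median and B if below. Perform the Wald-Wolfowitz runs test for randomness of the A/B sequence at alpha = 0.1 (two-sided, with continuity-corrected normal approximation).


Step 1: Compute median = 28; label A = above, B = below.
Labels in order: BABABAABABBABA  (n_A = 7, n_B = 7)
Step 2: Count runs R = 12.
Step 3: Under H0 (random ordering), E[R] = 2*n_A*n_B/(n_A+n_B) + 1 = 2*7*7/14 + 1 = 8.0000.
        Var[R] = 2*n_A*n_B*(2*n_A*n_B - n_A - n_B) / ((n_A+n_B)^2 * (n_A+n_B-1)) = 8232/2548 = 3.2308.
        SD[R] = 1.7974.
Step 4: Continuity-corrected z = (R - 0.5 - E[R]) / SD[R] = (12 - 0.5 - 8.0000) / 1.7974 = 1.9472.
Step 5: Two-sided p-value via normal approximation = 2*(1 - Phi(|z|)) = 0.051508.
Step 6: alpha = 0.1. reject H0.

R = 12, z = 1.9472, p = 0.051508, reject H0.


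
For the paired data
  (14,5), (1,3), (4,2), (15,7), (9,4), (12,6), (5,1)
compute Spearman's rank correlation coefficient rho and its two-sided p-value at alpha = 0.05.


Step 1: Rank x and y separately (midranks; no ties here).
rank(x): 14->6, 1->1, 4->2, 15->7, 9->4, 12->5, 5->3
rank(y): 5->5, 3->3, 2->2, 7->7, 4->4, 6->6, 1->1
Step 2: d_i = R_x(i) - R_y(i); compute d_i^2.
  (6-5)^2=1, (1-3)^2=4, (2-2)^2=0, (7-7)^2=0, (4-4)^2=0, (5-6)^2=1, (3-1)^2=4
sum(d^2) = 10.
Step 3: rho = 1 - 6*10 / (7*(7^2 - 1)) = 1 - 60/336 = 0.821429.
Step 4: Under H0, t = rho * sqrt((n-2)/(1-rho^2)) = 3.2206 ~ t(5).
Step 5: Two-sided p-value from the t-distribution with 5 df = 0.023449.
Step 6: alpha = 0.05. reject H0.

rho = 0.8214, p = 0.023449, reject H0 at alpha = 0.05.


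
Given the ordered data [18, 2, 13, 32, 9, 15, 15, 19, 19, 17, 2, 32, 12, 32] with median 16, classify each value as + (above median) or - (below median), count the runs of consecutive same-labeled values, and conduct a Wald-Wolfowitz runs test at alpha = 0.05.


Step 1: Compute median = 16; label A = above, B = below.
Labels in order: ABBABBBAAABABA  (n_A = 7, n_B = 7)
Step 2: Count runs R = 9.
Step 3: Under H0 (random ordering), E[R] = 2*n_A*n_B/(n_A+n_B) + 1 = 2*7*7/14 + 1 = 8.0000.
        Var[R] = 2*n_A*n_B*(2*n_A*n_B - n_A - n_B) / ((n_A+n_B)^2 * (n_A+n_B-1)) = 8232/2548 = 3.2308.
        SD[R] = 1.7974.
Step 4: Continuity-corrected z = (R - 0.5 - E[R]) / SD[R] = (9 - 0.5 - 8.0000) / 1.7974 = 0.2782.
Step 5: Two-sided p-value via normal approximation = 2*(1 - Phi(|z|)) = 0.780879.
Step 6: alpha = 0.05. fail to reject H0.

R = 9, z = 0.2782, p = 0.780879, fail to reject H0.


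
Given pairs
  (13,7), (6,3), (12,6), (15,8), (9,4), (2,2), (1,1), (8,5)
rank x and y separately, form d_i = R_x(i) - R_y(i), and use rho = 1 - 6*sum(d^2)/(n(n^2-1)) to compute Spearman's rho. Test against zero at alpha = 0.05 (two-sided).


Step 1: Rank x and y separately (midranks; no ties here).
rank(x): 13->7, 6->3, 12->6, 15->8, 9->5, 2->2, 1->1, 8->4
rank(y): 7->7, 3->3, 6->6, 8->8, 4->4, 2->2, 1->1, 5->5
Step 2: d_i = R_x(i) - R_y(i); compute d_i^2.
  (7-7)^2=0, (3-3)^2=0, (6-6)^2=0, (8-8)^2=0, (5-4)^2=1, (2-2)^2=0, (1-1)^2=0, (4-5)^2=1
sum(d^2) = 2.
Step 3: rho = 1 - 6*2 / (8*(8^2 - 1)) = 1 - 12/504 = 0.976190.
Step 4: Under H0, t = rho * sqrt((n-2)/(1-rho^2)) = 11.0235 ~ t(6).
Step 5: Two-sided p-value from the t-distribution with 6 df = 0.000033.
Step 6: alpha = 0.05. reject H0.

rho = 0.9762, p = 0.000033, reject H0 at alpha = 0.05.


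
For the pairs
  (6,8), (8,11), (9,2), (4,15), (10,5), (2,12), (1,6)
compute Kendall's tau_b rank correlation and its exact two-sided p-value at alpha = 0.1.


Step 1: Enumerate the 21 unordered pairs (i,j) with i<j and classify each by sign(x_j-x_i) * sign(y_j-y_i).
  (1,2):dx=+2,dy=+3->C; (1,3):dx=+3,dy=-6->D; (1,4):dx=-2,dy=+7->D; (1,5):dx=+4,dy=-3->D
  (1,6):dx=-4,dy=+4->D; (1,7):dx=-5,dy=-2->C; (2,3):dx=+1,dy=-9->D; (2,4):dx=-4,dy=+4->D
  (2,5):dx=+2,dy=-6->D; (2,6):dx=-6,dy=+1->D; (2,7):dx=-7,dy=-5->C; (3,4):dx=-5,dy=+13->D
  (3,5):dx=+1,dy=+3->C; (3,6):dx=-7,dy=+10->D; (3,7):dx=-8,dy=+4->D; (4,5):dx=+6,dy=-10->D
  (4,6):dx=-2,dy=-3->C; (4,7):dx=-3,dy=-9->C; (5,6):dx=-8,dy=+7->D; (5,7):dx=-9,dy=+1->D
  (6,7):dx=-1,dy=-6->C
Step 2: C = 7, D = 14, total pairs = 21.
Step 3: tau = (C - D)/(n(n-1)/2) = (7 - 14)/21 = -0.333333.
Step 4: Exact two-sided p-value (enumerate n! = 5040 permutations of y under H0): p = 0.381349.
Step 5: alpha = 0.1. fail to reject H0.

tau_b = -0.3333 (C=7, D=14), p = 0.381349, fail to reject H0.


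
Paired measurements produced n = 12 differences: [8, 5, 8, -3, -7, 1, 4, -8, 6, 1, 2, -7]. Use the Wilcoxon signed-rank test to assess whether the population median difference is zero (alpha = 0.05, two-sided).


Step 1: Drop any zero differences (none here) and take |d_i|.
|d| = [8, 5, 8, 3, 7, 1, 4, 8, 6, 1, 2, 7]
Step 2: Midrank |d_i| (ties get averaged ranks).
ranks: |8|->11, |5|->6, |8|->11, |3|->4, |7|->8.5, |1|->1.5, |4|->5, |8|->11, |6|->7, |1|->1.5, |2|->3, |7|->8.5
Step 3: Attach original signs; sum ranks with positive sign and with negative sign.
W+ = 11 + 6 + 11 + 1.5 + 5 + 7 + 1.5 + 3 = 46
W- = 4 + 8.5 + 11 + 8.5 = 32
(Check: W+ + W- = 78 should equal n(n+1)/2 = 78.)
Step 4: Test statistic W = min(W+, W-) = 32.
Step 5: Ties in |d|, so use the tie-corrected normal approximation.
        E[W] = n(n+1)/4 = 12*13/4 = 39.
        Tie groups: |d|=1 (t=2), |d|=7 (t=2), |d|=8 (t=3); sum(t^3 - t) = 36.
        Var[W] = n(n+1)(2n+1)/24 - sum(t^3-t)/48 = 3900/24 - 36/48 = 161.75.
        z = (W - E[W]) / sqrt(Var[W]) = (32 - 39) / 12.7181 = -0.5504.
        Two-sided p = 2*Phi(z) = 0.582047.
Step 6: alpha = 0.05. fail to reject H0.

W+ = 46, W- = 32, W = min = 32, p = 0.582047, fail to reject H0.


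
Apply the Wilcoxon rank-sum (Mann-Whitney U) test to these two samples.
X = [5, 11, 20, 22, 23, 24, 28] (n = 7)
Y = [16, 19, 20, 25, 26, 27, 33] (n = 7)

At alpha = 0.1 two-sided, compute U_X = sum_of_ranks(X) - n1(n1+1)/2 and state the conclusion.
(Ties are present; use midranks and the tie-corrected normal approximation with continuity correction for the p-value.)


Step 1: Combine and sort all 14 observations; assign midranks.
sorted (value, group): (5,X), (11,X), (16,Y), (19,Y), (20,X), (20,Y), (22,X), (23,X), (24,X), (25,Y), (26,Y), (27,Y), (28,X), (33,Y)
ranks: 5->1, 11->2, 16->3, 19->4, 20->5.5, 20->5.5, 22->7, 23->8, 24->9, 25->10, 26->11, 27->12, 28->13, 33->14
Step 2: Rank sum for X: R1 = 1 + 2 + 5.5 + 7 + 8 + 9 + 13 = 45.5.
Step 3: U_X = R1 - n1(n1+1)/2 = 45.5 - 7*8/2 = 45.5 - 28 = 17.5.
       U_Y = n1*n2 - U_X = 49 - 17.5 = 31.5.
Step 4: Ties are present, so use the tie-corrected normal approximation (with continuity correction) for the p-value.
Step 5: p-value = 0.405717; compare to alpha = 0.1. fail to reject H0.

U_X = 17.5, p = 0.405717, fail to reject H0 at alpha = 0.1.


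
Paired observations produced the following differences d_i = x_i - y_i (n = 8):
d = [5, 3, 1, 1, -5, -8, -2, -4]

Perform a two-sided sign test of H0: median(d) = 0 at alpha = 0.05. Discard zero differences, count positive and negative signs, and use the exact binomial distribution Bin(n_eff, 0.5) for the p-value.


Step 1: Discard zero differences. Original n = 8; n_eff = number of nonzero differences = 8.
Nonzero differences (with sign): +5, +3, +1, +1, -5, -8, -2, -4
Step 2: Count signs: positive = 4, negative = 4.
Step 3: Under H0: P(positive) = 0.5, so the number of positives S ~ Bin(8, 0.5).
Step 4: Two-sided exact p-value = sum of Bin(8,0.5) probabilities at or below the observed probability = 1.000000.
Step 5: alpha = 0.05. fail to reject H0.

n_eff = 8, pos = 4, neg = 4, p = 1.000000, fail to reject H0.


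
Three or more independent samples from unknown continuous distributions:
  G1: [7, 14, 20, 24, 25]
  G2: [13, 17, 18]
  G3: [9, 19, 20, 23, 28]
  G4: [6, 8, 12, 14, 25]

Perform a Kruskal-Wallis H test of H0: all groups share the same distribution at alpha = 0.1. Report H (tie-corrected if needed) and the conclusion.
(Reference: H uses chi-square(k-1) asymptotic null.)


Step 1: Combine all N = 18 observations and assign midranks.
sorted (value, group, rank): (6,G4,1), (7,G1,2), (8,G4,3), (9,G3,4), (12,G4,5), (13,G2,6), (14,G1,7.5), (14,G4,7.5), (17,G2,9), (18,G2,10), (19,G3,11), (20,G1,12.5), (20,G3,12.5), (23,G3,14), (24,G1,15), (25,G1,16.5), (25,G4,16.5), (28,G3,18)
Step 2: Sum ranks within each group.
R_1 = 53.5 (n_1 = 5)
R_2 = 25 (n_2 = 3)
R_3 = 59.5 (n_3 = 5)
R_4 = 33 (n_4 = 5)
Step 3: H = 12/(N(N+1)) * sum(R_i^2/n_i) - 3(N+1)
     = 12/(18*19) * (53.5^2/5 + 25^2/3 + 59.5^2/5 + 33^2/5) - 3*19
     = 0.035088 * 1706.63 - 57
     = 2.881871.
Step 4: Ties present; correction factor C = 1 - 18/(18^3 - 18) = 0.996904. Corrected H = 2.881871 / 0.996904 = 2.890821.
Step 5: Under H0, H ~ chi^2(3); p-value = 0.408767.
Step 6: alpha = 0.1. fail to reject H0.

H = 2.8908, df = 3, p = 0.408767, fail to reject H0.


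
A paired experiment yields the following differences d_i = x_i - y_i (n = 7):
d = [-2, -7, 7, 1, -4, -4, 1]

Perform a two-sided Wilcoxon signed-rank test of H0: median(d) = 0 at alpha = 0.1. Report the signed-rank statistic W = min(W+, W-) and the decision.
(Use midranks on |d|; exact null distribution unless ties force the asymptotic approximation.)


Step 1: Drop any zero differences (none here) and take |d_i|.
|d| = [2, 7, 7, 1, 4, 4, 1]
Step 2: Midrank |d_i| (ties get averaged ranks).
ranks: |2|->3, |7|->6.5, |7|->6.5, |1|->1.5, |4|->4.5, |4|->4.5, |1|->1.5
Step 3: Attach original signs; sum ranks with positive sign and with negative sign.
W+ = 6.5 + 1.5 + 1.5 = 9.5
W- = 3 + 6.5 + 4.5 + 4.5 = 18.5
(Check: W+ + W- = 28 should equal n(n+1)/2 = 28.)
Step 4: Test statistic W = min(W+, W-) = 9.5.
Step 5: Ties in |d|, so use the tie-corrected normal approximation.
        E[W] = n(n+1)/4 = 7*8/4 = 14.
        Tie groups: |d|=1 (t=2), |d|=4 (t=2), |d|=7 (t=2); sum(t^3 - t) = 18.
        Var[W] = n(n+1)(2n+1)/24 - sum(t^3-t)/48 = 840/24 - 18/48 = 34.625.
        z = (W - E[W]) / sqrt(Var[W]) = (9.5 - 14) / 5.8843 = -0.7647.
        Two-sided p = 2*Phi(z) = 0.444422.
Step 6: alpha = 0.1. fail to reject H0.

W+ = 9.5, W- = 18.5, W = min = 9.5, p = 0.444422, fail to reject H0.


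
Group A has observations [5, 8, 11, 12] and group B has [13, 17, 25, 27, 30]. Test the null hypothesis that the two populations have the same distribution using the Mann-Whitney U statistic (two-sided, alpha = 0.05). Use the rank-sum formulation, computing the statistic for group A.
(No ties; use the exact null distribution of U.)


Step 1: Combine and sort all 9 observations; assign midranks.
sorted (value, group): (5,X), (8,X), (11,X), (12,X), (13,Y), (17,Y), (25,Y), (27,Y), (30,Y)
ranks: 5->1, 8->2, 11->3, 12->4, 13->5, 17->6, 25->7, 27->8, 30->9
Step 2: Rank sum for X: R1 = 1 + 2 + 3 + 4 = 10.
Step 3: U_X = R1 - n1(n1+1)/2 = 10 - 4*5/2 = 10 - 10 = 0.
       U_Y = n1*n2 - U_X = 20 - 0 = 20.
Step 4: No ties, so the exact null distribution of U (based on enumerating the C(9,4) = 126 equally likely rank assignments) gives the two-sided p-value.
Step 5: p-value = 0.015873; compare to alpha = 0.05. reject H0.

U_X = 0, p = 0.015873, reject H0 at alpha = 0.05.


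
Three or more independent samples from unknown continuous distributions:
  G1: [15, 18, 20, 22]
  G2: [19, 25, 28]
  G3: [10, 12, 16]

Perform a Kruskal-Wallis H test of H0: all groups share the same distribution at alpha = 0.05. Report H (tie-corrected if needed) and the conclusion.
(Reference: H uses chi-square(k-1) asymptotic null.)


Step 1: Combine all N = 10 observations and assign midranks.
sorted (value, group, rank): (10,G3,1), (12,G3,2), (15,G1,3), (16,G3,4), (18,G1,5), (19,G2,6), (20,G1,7), (22,G1,8), (25,G2,9), (28,G2,10)
Step 2: Sum ranks within each group.
R_1 = 23 (n_1 = 4)
R_2 = 25 (n_2 = 3)
R_3 = 7 (n_3 = 3)
Step 3: H = 12/(N(N+1)) * sum(R_i^2/n_i) - 3(N+1)
     = 12/(10*11) * (23^2/4 + 25^2/3 + 7^2/3) - 3*11
     = 0.109091 * 356.917 - 33
     = 5.936364.
Step 4: No ties, so H is used without correction.
Step 5: Under H0, H ~ chi^2(2); p-value = 0.051397.
Step 6: alpha = 0.05. fail to reject H0.

H = 5.9364, df = 2, p = 0.051397, fail to reject H0.


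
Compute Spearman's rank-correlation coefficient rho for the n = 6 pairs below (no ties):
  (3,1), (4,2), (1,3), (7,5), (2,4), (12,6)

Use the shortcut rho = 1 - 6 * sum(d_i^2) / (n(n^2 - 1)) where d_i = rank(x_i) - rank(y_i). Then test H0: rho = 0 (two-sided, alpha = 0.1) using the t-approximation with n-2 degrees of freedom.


Step 1: Rank x and y separately (midranks; no ties here).
rank(x): 3->3, 4->4, 1->1, 7->5, 2->2, 12->6
rank(y): 1->1, 2->2, 3->3, 5->5, 4->4, 6->6
Step 2: d_i = R_x(i) - R_y(i); compute d_i^2.
  (3-1)^2=4, (4-2)^2=4, (1-3)^2=4, (5-5)^2=0, (2-4)^2=4, (6-6)^2=0
sum(d^2) = 16.
Step 3: rho = 1 - 6*16 / (6*(6^2 - 1)) = 1 - 96/210 = 0.542857.
Step 4: Under H0, t = rho * sqrt((n-2)/(1-rho^2)) = 1.2928 ~ t(4).
Step 5: Two-sided p-value from the t-distribution with 4 df = 0.265703.
Step 6: alpha = 0.1. fail to reject H0.

rho = 0.5429, p = 0.265703, fail to reject H0 at alpha = 0.1.


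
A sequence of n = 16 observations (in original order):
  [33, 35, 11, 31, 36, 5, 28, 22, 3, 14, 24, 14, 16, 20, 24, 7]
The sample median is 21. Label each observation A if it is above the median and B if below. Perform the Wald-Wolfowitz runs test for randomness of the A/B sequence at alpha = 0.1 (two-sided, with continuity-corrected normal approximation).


Step 1: Compute median = 21; label A = above, B = below.
Labels in order: AABAABAABBABBBAB  (n_A = 8, n_B = 8)
Step 2: Count runs R = 10.
Step 3: Under H0 (random ordering), E[R] = 2*n_A*n_B/(n_A+n_B) + 1 = 2*8*8/16 + 1 = 9.0000.
        Var[R] = 2*n_A*n_B*(2*n_A*n_B - n_A - n_B) / ((n_A+n_B)^2 * (n_A+n_B-1)) = 14336/3840 = 3.7333.
        SD[R] = 1.9322.
Step 4: Continuity-corrected z = (R - 0.5 - E[R]) / SD[R] = (10 - 0.5 - 9.0000) / 1.9322 = 0.2588.
Step 5: Two-sided p-value via normal approximation = 2*(1 - Phi(|z|)) = 0.795809.
Step 6: alpha = 0.1. fail to reject H0.

R = 10, z = 0.2588, p = 0.795809, fail to reject H0.


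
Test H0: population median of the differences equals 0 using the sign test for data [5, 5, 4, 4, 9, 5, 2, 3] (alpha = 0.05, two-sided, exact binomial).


Step 1: Discard zero differences. Original n = 8; n_eff = number of nonzero differences = 8.
Nonzero differences (with sign): +5, +5, +4, +4, +9, +5, +2, +3
Step 2: Count signs: positive = 8, negative = 0.
Step 3: Under H0: P(positive) = 0.5, so the number of positives S ~ Bin(8, 0.5).
Step 4: Two-sided exact p-value = sum of Bin(8,0.5) probabilities at or below the observed probability = 0.007812.
Step 5: alpha = 0.05. reject H0.

n_eff = 8, pos = 8, neg = 0, p = 0.007812, reject H0.


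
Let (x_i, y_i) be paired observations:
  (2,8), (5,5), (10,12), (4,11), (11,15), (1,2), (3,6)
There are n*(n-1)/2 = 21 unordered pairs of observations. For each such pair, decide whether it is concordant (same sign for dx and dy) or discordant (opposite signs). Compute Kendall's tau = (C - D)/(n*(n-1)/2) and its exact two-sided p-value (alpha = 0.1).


Step 1: Enumerate the 21 unordered pairs (i,j) with i<j and classify each by sign(x_j-x_i) * sign(y_j-y_i).
  (1,2):dx=+3,dy=-3->D; (1,3):dx=+8,dy=+4->C; (1,4):dx=+2,dy=+3->C; (1,5):dx=+9,dy=+7->C
  (1,6):dx=-1,dy=-6->C; (1,7):dx=+1,dy=-2->D; (2,3):dx=+5,dy=+7->C; (2,4):dx=-1,dy=+6->D
  (2,5):dx=+6,dy=+10->C; (2,6):dx=-4,dy=-3->C; (2,7):dx=-2,dy=+1->D; (3,4):dx=-6,dy=-1->C
  (3,5):dx=+1,dy=+3->C; (3,6):dx=-9,dy=-10->C; (3,7):dx=-7,dy=-6->C; (4,5):dx=+7,dy=+4->C
  (4,6):dx=-3,dy=-9->C; (4,7):dx=-1,dy=-5->C; (5,6):dx=-10,dy=-13->C; (5,7):dx=-8,dy=-9->C
  (6,7):dx=+2,dy=+4->C
Step 2: C = 17, D = 4, total pairs = 21.
Step 3: tau = (C - D)/(n(n-1)/2) = (17 - 4)/21 = 0.619048.
Step 4: Exact two-sided p-value (enumerate n! = 5040 permutations of y under H0): p = 0.069048.
Step 5: alpha = 0.1. reject H0.

tau_b = 0.6190 (C=17, D=4), p = 0.069048, reject H0.


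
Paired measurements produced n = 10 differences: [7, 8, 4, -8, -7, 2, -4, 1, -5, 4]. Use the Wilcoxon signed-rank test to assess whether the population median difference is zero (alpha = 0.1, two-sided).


Step 1: Drop any zero differences (none here) and take |d_i|.
|d| = [7, 8, 4, 8, 7, 2, 4, 1, 5, 4]
Step 2: Midrank |d_i| (ties get averaged ranks).
ranks: |7|->7.5, |8|->9.5, |4|->4, |8|->9.5, |7|->7.5, |2|->2, |4|->4, |1|->1, |5|->6, |4|->4
Step 3: Attach original signs; sum ranks with positive sign and with negative sign.
W+ = 7.5 + 9.5 + 4 + 2 + 1 + 4 = 28
W- = 9.5 + 7.5 + 4 + 6 = 27
(Check: W+ + W- = 55 should equal n(n+1)/2 = 55.)
Step 4: Test statistic W = min(W+, W-) = 27.
Step 5: Ties in |d|, so use the tie-corrected normal approximation.
        E[W] = n(n+1)/4 = 10*11/4 = 27.5.
        Tie groups: |d|=4 (t=3), |d|=7 (t=2), |d|=8 (t=2); sum(t^3 - t) = 36.
        Var[W] = n(n+1)(2n+1)/24 - sum(t^3-t)/48 = 2310/24 - 36/48 = 95.5.
        z = (W - E[W]) / sqrt(Var[W]) = (27 - 27.5) / 9.7724 = -0.0512.
        Two-sided p = 2*Phi(z) = 0.959194.
Step 6: alpha = 0.1. fail to reject H0.

W+ = 28, W- = 27, W = min = 27, p = 0.959194, fail to reject H0.


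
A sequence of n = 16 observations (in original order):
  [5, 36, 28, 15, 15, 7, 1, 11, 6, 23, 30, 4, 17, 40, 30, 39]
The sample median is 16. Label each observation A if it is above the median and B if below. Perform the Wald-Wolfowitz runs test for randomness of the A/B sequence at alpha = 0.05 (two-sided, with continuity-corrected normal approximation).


Step 1: Compute median = 16; label A = above, B = below.
Labels in order: BAABBBBBBAABAAAA  (n_A = 8, n_B = 8)
Step 2: Count runs R = 6.
Step 3: Under H0 (random ordering), E[R] = 2*n_A*n_B/(n_A+n_B) + 1 = 2*8*8/16 + 1 = 9.0000.
        Var[R] = 2*n_A*n_B*(2*n_A*n_B - n_A - n_B) / ((n_A+n_B)^2 * (n_A+n_B-1)) = 14336/3840 = 3.7333.
        SD[R] = 1.9322.
Step 4: Continuity-corrected z = (R + 0.5 - E[R]) / SD[R] = (6 + 0.5 - 9.0000) / 1.9322 = -1.2939.
Step 5: Two-sided p-value via normal approximation = 2*(1 - Phi(|z|)) = 0.195709.
Step 6: alpha = 0.05. fail to reject H0.

R = 6, z = -1.2939, p = 0.195709, fail to reject H0.


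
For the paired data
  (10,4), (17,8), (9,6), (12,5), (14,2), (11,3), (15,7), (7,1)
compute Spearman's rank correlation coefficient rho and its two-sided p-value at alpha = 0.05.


Step 1: Rank x and y separately (midranks; no ties here).
rank(x): 10->3, 17->8, 9->2, 12->5, 14->6, 11->4, 15->7, 7->1
rank(y): 4->4, 8->8, 6->6, 5->5, 2->2, 3->3, 7->7, 1->1
Step 2: d_i = R_x(i) - R_y(i); compute d_i^2.
  (3-4)^2=1, (8-8)^2=0, (2-6)^2=16, (5-5)^2=0, (6-2)^2=16, (4-3)^2=1, (7-7)^2=0, (1-1)^2=0
sum(d^2) = 34.
Step 3: rho = 1 - 6*34 / (8*(8^2 - 1)) = 1 - 204/504 = 0.595238.
Step 4: Under H0, t = rho * sqrt((n-2)/(1-rho^2)) = 1.8145 ~ t(6).
Step 5: Two-sided p-value from the t-distribution with 6 df = 0.119530.
Step 6: alpha = 0.05. fail to reject H0.

rho = 0.5952, p = 0.119530, fail to reject H0 at alpha = 0.05.


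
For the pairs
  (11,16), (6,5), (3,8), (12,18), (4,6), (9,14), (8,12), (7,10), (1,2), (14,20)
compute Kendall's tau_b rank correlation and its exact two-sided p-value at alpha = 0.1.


Step 1: Enumerate the 45 unordered pairs (i,j) with i<j and classify each by sign(x_j-x_i) * sign(y_j-y_i).
  (1,2):dx=-5,dy=-11->C; (1,3):dx=-8,dy=-8->C; (1,4):dx=+1,dy=+2->C; (1,5):dx=-7,dy=-10->C
  (1,6):dx=-2,dy=-2->C; (1,7):dx=-3,dy=-4->C; (1,8):dx=-4,dy=-6->C; (1,9):dx=-10,dy=-14->C
  (1,10):dx=+3,dy=+4->C; (2,3):dx=-3,dy=+3->D; (2,4):dx=+6,dy=+13->C; (2,5):dx=-2,dy=+1->D
  (2,6):dx=+3,dy=+9->C; (2,7):dx=+2,dy=+7->C; (2,8):dx=+1,dy=+5->C; (2,9):dx=-5,dy=-3->C
  (2,10):dx=+8,dy=+15->C; (3,4):dx=+9,dy=+10->C; (3,5):dx=+1,dy=-2->D; (3,6):dx=+6,dy=+6->C
  (3,7):dx=+5,dy=+4->C; (3,8):dx=+4,dy=+2->C; (3,9):dx=-2,dy=-6->C; (3,10):dx=+11,dy=+12->C
  (4,5):dx=-8,dy=-12->C; (4,6):dx=-3,dy=-4->C; (4,7):dx=-4,dy=-6->C; (4,8):dx=-5,dy=-8->C
  (4,9):dx=-11,dy=-16->C; (4,10):dx=+2,dy=+2->C; (5,6):dx=+5,dy=+8->C; (5,7):dx=+4,dy=+6->C
  (5,8):dx=+3,dy=+4->C; (5,9):dx=-3,dy=-4->C; (5,10):dx=+10,dy=+14->C; (6,7):dx=-1,dy=-2->C
  (6,8):dx=-2,dy=-4->C; (6,9):dx=-8,dy=-12->C; (6,10):dx=+5,dy=+6->C; (7,8):dx=-1,dy=-2->C
  (7,9):dx=-7,dy=-10->C; (7,10):dx=+6,dy=+8->C; (8,9):dx=-6,dy=-8->C; (8,10):dx=+7,dy=+10->C
  (9,10):dx=+13,dy=+18->C
Step 2: C = 42, D = 3, total pairs = 45.
Step 3: tau = (C - D)/(n(n-1)/2) = (42 - 3)/45 = 0.866667.
Step 4: Exact two-sided p-value (enumerate n! = 3628800 permutations of y under H0): p = 0.000115.
Step 5: alpha = 0.1. reject H0.

tau_b = 0.8667 (C=42, D=3), p = 0.000115, reject H0.


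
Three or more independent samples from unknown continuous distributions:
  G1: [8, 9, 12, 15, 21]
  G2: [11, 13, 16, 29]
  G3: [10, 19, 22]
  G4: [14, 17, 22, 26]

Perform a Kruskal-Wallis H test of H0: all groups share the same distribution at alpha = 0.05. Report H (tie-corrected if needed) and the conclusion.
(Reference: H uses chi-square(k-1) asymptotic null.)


Step 1: Combine all N = 16 observations and assign midranks.
sorted (value, group, rank): (8,G1,1), (9,G1,2), (10,G3,3), (11,G2,4), (12,G1,5), (13,G2,6), (14,G4,7), (15,G1,8), (16,G2,9), (17,G4,10), (19,G3,11), (21,G1,12), (22,G3,13.5), (22,G4,13.5), (26,G4,15), (29,G2,16)
Step 2: Sum ranks within each group.
R_1 = 28 (n_1 = 5)
R_2 = 35 (n_2 = 4)
R_3 = 27.5 (n_3 = 3)
R_4 = 45.5 (n_4 = 4)
Step 3: H = 12/(N(N+1)) * sum(R_i^2/n_i) - 3(N+1)
     = 12/(16*17) * (28^2/5 + 35^2/4 + 27.5^2/3 + 45.5^2/4) - 3*17
     = 0.044118 * 1232.7 - 51
     = 3.383640.
Step 4: Ties present; correction factor C = 1 - 6/(16^3 - 16) = 0.998529. Corrected H = 3.383640 / 0.998529 = 3.388623.
Step 5: Under H0, H ~ chi^2(3); p-value = 0.335497.
Step 6: alpha = 0.05. fail to reject H0.

H = 3.3886, df = 3, p = 0.335497, fail to reject H0.


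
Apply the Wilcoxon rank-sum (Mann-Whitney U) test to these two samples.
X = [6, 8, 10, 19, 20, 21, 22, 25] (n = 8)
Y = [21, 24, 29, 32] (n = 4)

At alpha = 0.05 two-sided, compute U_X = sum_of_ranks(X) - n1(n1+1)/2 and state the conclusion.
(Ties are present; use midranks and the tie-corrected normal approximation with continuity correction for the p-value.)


Step 1: Combine and sort all 12 observations; assign midranks.
sorted (value, group): (6,X), (8,X), (10,X), (19,X), (20,X), (21,X), (21,Y), (22,X), (24,Y), (25,X), (29,Y), (32,Y)
ranks: 6->1, 8->2, 10->3, 19->4, 20->5, 21->6.5, 21->6.5, 22->8, 24->9, 25->10, 29->11, 32->12
Step 2: Rank sum for X: R1 = 1 + 2 + 3 + 4 + 5 + 6.5 + 8 + 10 = 39.5.
Step 3: U_X = R1 - n1(n1+1)/2 = 39.5 - 8*9/2 = 39.5 - 36 = 3.5.
       U_Y = n1*n2 - U_X = 32 - 3.5 = 28.5.
Step 4: Ties are present, so use the tie-corrected normal approximation (with continuity correction) for the p-value.
Step 5: p-value = 0.041184; compare to alpha = 0.05. reject H0.

U_X = 3.5, p = 0.041184, reject H0 at alpha = 0.05.


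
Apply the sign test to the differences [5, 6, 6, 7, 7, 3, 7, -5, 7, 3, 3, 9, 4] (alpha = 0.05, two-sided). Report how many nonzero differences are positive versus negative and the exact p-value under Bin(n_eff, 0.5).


Step 1: Discard zero differences. Original n = 13; n_eff = number of nonzero differences = 13.
Nonzero differences (with sign): +5, +6, +6, +7, +7, +3, +7, -5, +7, +3, +3, +9, +4
Step 2: Count signs: positive = 12, negative = 1.
Step 3: Under H0: P(positive) = 0.5, so the number of positives S ~ Bin(13, 0.5).
Step 4: Two-sided exact p-value = sum of Bin(13,0.5) probabilities at or below the observed probability = 0.003418.
Step 5: alpha = 0.05. reject H0.

n_eff = 13, pos = 12, neg = 1, p = 0.003418, reject H0.


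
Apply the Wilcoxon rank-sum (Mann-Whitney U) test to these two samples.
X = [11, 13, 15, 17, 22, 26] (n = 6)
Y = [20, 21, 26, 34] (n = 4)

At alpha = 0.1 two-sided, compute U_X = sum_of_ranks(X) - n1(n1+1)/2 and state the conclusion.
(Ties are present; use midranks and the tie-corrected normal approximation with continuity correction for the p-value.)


Step 1: Combine and sort all 10 observations; assign midranks.
sorted (value, group): (11,X), (13,X), (15,X), (17,X), (20,Y), (21,Y), (22,X), (26,X), (26,Y), (34,Y)
ranks: 11->1, 13->2, 15->3, 17->4, 20->5, 21->6, 22->7, 26->8.5, 26->8.5, 34->10
Step 2: Rank sum for X: R1 = 1 + 2 + 3 + 4 + 7 + 8.5 = 25.5.
Step 3: U_X = R1 - n1(n1+1)/2 = 25.5 - 6*7/2 = 25.5 - 21 = 4.5.
       U_Y = n1*n2 - U_X = 24 - 4.5 = 19.5.
Step 4: Ties are present, so use the tie-corrected normal approximation (with continuity correction) for the p-value.
Step 5: p-value = 0.134407; compare to alpha = 0.1. fail to reject H0.

U_X = 4.5, p = 0.134407, fail to reject H0 at alpha = 0.1.


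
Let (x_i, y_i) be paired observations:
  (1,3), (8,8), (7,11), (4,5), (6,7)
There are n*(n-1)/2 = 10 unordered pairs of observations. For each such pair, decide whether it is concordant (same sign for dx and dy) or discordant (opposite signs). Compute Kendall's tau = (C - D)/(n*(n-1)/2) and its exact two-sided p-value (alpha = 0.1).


Step 1: Enumerate the 10 unordered pairs (i,j) with i<j and classify each by sign(x_j-x_i) * sign(y_j-y_i).
  (1,2):dx=+7,dy=+5->C; (1,3):dx=+6,dy=+8->C; (1,4):dx=+3,dy=+2->C; (1,5):dx=+5,dy=+4->C
  (2,3):dx=-1,dy=+3->D; (2,4):dx=-4,dy=-3->C; (2,5):dx=-2,dy=-1->C; (3,4):dx=-3,dy=-6->C
  (3,5):dx=-1,dy=-4->C; (4,5):dx=+2,dy=+2->C
Step 2: C = 9, D = 1, total pairs = 10.
Step 3: tau = (C - D)/(n(n-1)/2) = (9 - 1)/10 = 0.800000.
Step 4: Exact two-sided p-value (enumerate n! = 120 permutations of y under H0): p = 0.083333.
Step 5: alpha = 0.1. reject H0.

tau_b = 0.8000 (C=9, D=1), p = 0.083333, reject H0.


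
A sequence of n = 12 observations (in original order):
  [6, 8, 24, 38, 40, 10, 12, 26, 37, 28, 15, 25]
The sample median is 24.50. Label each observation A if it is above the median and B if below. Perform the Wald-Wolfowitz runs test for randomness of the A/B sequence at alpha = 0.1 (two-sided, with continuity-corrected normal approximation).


Step 1: Compute median = 24.50; label A = above, B = below.
Labels in order: BBBAABBAAABA  (n_A = 6, n_B = 6)
Step 2: Count runs R = 6.
Step 3: Under H0 (random ordering), E[R] = 2*n_A*n_B/(n_A+n_B) + 1 = 2*6*6/12 + 1 = 7.0000.
        Var[R] = 2*n_A*n_B*(2*n_A*n_B - n_A - n_B) / ((n_A+n_B)^2 * (n_A+n_B-1)) = 4320/1584 = 2.7273.
        SD[R] = 1.6514.
Step 4: Continuity-corrected z = (R + 0.5 - E[R]) / SD[R] = (6 + 0.5 - 7.0000) / 1.6514 = -0.3028.
Step 5: Two-sided p-value via normal approximation = 2*(1 - Phi(|z|)) = 0.762069.
Step 6: alpha = 0.1. fail to reject H0.

R = 6, z = -0.3028, p = 0.762069, fail to reject H0.


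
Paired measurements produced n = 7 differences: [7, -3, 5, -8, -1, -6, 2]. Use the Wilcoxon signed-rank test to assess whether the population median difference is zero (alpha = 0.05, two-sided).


Step 1: Drop any zero differences (none here) and take |d_i|.
|d| = [7, 3, 5, 8, 1, 6, 2]
Step 2: Midrank |d_i| (ties get averaged ranks).
ranks: |7|->6, |3|->3, |5|->4, |8|->7, |1|->1, |6|->5, |2|->2
Step 3: Attach original signs; sum ranks with positive sign and with negative sign.
W+ = 6 + 4 + 2 = 12
W- = 3 + 7 + 1 + 5 = 16
(Check: W+ + W- = 28 should equal n(n+1)/2 = 28.)
Step 4: Test statistic W = min(W+, W-) = 12.
Step 5: No ties, so the exact null distribution over the 2^7 = 128 sign assignments gives the two-sided p-value = 0.812500.
Step 6: alpha = 0.05. fail to reject H0.

W+ = 12, W- = 16, W = min = 12, p = 0.812500, fail to reject H0.


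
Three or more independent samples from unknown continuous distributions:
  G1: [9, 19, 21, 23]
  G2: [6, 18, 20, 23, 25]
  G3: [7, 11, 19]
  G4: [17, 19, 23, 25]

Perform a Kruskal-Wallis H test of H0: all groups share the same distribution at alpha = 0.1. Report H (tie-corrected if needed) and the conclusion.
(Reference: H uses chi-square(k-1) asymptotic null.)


Step 1: Combine all N = 16 observations and assign midranks.
sorted (value, group, rank): (6,G2,1), (7,G3,2), (9,G1,3), (11,G3,4), (17,G4,5), (18,G2,6), (19,G1,8), (19,G3,8), (19,G4,8), (20,G2,10), (21,G1,11), (23,G1,13), (23,G2,13), (23,G4,13), (25,G2,15.5), (25,G4,15.5)
Step 2: Sum ranks within each group.
R_1 = 35 (n_1 = 4)
R_2 = 45.5 (n_2 = 5)
R_3 = 14 (n_3 = 3)
R_4 = 41.5 (n_4 = 4)
Step 3: H = 12/(N(N+1)) * sum(R_i^2/n_i) - 3(N+1)
     = 12/(16*17) * (35^2/4 + 45.5^2/5 + 14^2/3 + 41.5^2/4) - 3*17
     = 0.044118 * 1216.2 - 51
     = 2.655699.
Step 4: Ties present; correction factor C = 1 - 54/(16^3 - 16) = 0.986765. Corrected H = 2.655699 / 0.986765 = 2.691319.
Step 5: Under H0, H ~ chi^2(3); p-value = 0.441705.
Step 6: alpha = 0.1. fail to reject H0.

H = 2.6913, df = 3, p = 0.441705, fail to reject H0.


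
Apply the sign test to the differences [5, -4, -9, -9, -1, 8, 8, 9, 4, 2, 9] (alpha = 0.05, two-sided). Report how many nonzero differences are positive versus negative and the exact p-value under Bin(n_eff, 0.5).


Step 1: Discard zero differences. Original n = 11; n_eff = number of nonzero differences = 11.
Nonzero differences (with sign): +5, -4, -9, -9, -1, +8, +8, +9, +4, +2, +9
Step 2: Count signs: positive = 7, negative = 4.
Step 3: Under H0: P(positive) = 0.5, so the number of positives S ~ Bin(11, 0.5).
Step 4: Two-sided exact p-value = sum of Bin(11,0.5) probabilities at or below the observed probability = 0.548828.
Step 5: alpha = 0.05. fail to reject H0.

n_eff = 11, pos = 7, neg = 4, p = 0.548828, fail to reject H0.


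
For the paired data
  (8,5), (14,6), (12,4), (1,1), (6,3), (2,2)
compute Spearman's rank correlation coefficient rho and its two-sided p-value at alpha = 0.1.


Step 1: Rank x and y separately (midranks; no ties here).
rank(x): 8->4, 14->6, 12->5, 1->1, 6->3, 2->2
rank(y): 5->5, 6->6, 4->4, 1->1, 3->3, 2->2
Step 2: d_i = R_x(i) - R_y(i); compute d_i^2.
  (4-5)^2=1, (6-6)^2=0, (5-4)^2=1, (1-1)^2=0, (3-3)^2=0, (2-2)^2=0
sum(d^2) = 2.
Step 3: rho = 1 - 6*2 / (6*(6^2 - 1)) = 1 - 12/210 = 0.942857.
Step 4: Under H0, t = rho * sqrt((n-2)/(1-rho^2)) = 5.6595 ~ t(4).
Step 5: Two-sided p-value from the t-distribution with 4 df = 0.004805.
Step 6: alpha = 0.1. reject H0.

rho = 0.9429, p = 0.004805, reject H0 at alpha = 0.1.


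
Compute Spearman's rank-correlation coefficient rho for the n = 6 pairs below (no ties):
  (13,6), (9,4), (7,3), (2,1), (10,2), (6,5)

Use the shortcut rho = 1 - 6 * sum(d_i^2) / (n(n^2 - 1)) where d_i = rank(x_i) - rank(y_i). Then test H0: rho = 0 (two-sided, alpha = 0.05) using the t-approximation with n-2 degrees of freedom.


Step 1: Rank x and y separately (midranks; no ties here).
rank(x): 13->6, 9->4, 7->3, 2->1, 10->5, 6->2
rank(y): 6->6, 4->4, 3->3, 1->1, 2->2, 5->5
Step 2: d_i = R_x(i) - R_y(i); compute d_i^2.
  (6-6)^2=0, (4-4)^2=0, (3-3)^2=0, (1-1)^2=0, (5-2)^2=9, (2-5)^2=9
sum(d^2) = 18.
Step 3: rho = 1 - 6*18 / (6*(6^2 - 1)) = 1 - 108/210 = 0.485714.
Step 4: Under H0, t = rho * sqrt((n-2)/(1-rho^2)) = 1.1113 ~ t(4).
Step 5: Two-sided p-value from the t-distribution with 4 df = 0.328723.
Step 6: alpha = 0.05. fail to reject H0.

rho = 0.4857, p = 0.328723, fail to reject H0 at alpha = 0.05.


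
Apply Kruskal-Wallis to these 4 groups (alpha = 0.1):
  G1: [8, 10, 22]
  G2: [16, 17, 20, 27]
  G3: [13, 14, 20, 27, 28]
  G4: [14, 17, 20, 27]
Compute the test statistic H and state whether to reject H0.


Step 1: Combine all N = 16 observations and assign midranks.
sorted (value, group, rank): (8,G1,1), (10,G1,2), (13,G3,3), (14,G3,4.5), (14,G4,4.5), (16,G2,6), (17,G2,7.5), (17,G4,7.5), (20,G2,10), (20,G3,10), (20,G4,10), (22,G1,12), (27,G2,14), (27,G3,14), (27,G4,14), (28,G3,16)
Step 2: Sum ranks within each group.
R_1 = 15 (n_1 = 3)
R_2 = 37.5 (n_2 = 4)
R_3 = 47.5 (n_3 = 5)
R_4 = 36 (n_4 = 4)
Step 3: H = 12/(N(N+1)) * sum(R_i^2/n_i) - 3(N+1)
     = 12/(16*17) * (15^2/3 + 37.5^2/4 + 47.5^2/5 + 36^2/4) - 3*17
     = 0.044118 * 1201.81 - 51
     = 2.021140.
Step 4: Ties present; correction factor C = 1 - 60/(16^3 - 16) = 0.985294. Corrected H = 2.021140 / 0.985294 = 2.051306.
Step 5: Under H0, H ~ chi^2(3); p-value = 0.561827.
Step 6: alpha = 0.1. fail to reject H0.

H = 2.0513, df = 3, p = 0.561827, fail to reject H0.


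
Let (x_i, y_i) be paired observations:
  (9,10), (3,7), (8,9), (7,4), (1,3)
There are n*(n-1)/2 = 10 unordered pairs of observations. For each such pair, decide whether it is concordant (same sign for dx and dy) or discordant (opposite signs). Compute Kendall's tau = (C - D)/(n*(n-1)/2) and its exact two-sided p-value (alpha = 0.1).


Step 1: Enumerate the 10 unordered pairs (i,j) with i<j and classify each by sign(x_j-x_i) * sign(y_j-y_i).
  (1,2):dx=-6,dy=-3->C; (1,3):dx=-1,dy=-1->C; (1,4):dx=-2,dy=-6->C; (1,5):dx=-8,dy=-7->C
  (2,3):dx=+5,dy=+2->C; (2,4):dx=+4,dy=-3->D; (2,5):dx=-2,dy=-4->C; (3,4):dx=-1,dy=-5->C
  (3,5):dx=-7,dy=-6->C; (4,5):dx=-6,dy=-1->C
Step 2: C = 9, D = 1, total pairs = 10.
Step 3: tau = (C - D)/(n(n-1)/2) = (9 - 1)/10 = 0.800000.
Step 4: Exact two-sided p-value (enumerate n! = 120 permutations of y under H0): p = 0.083333.
Step 5: alpha = 0.1. reject H0.

tau_b = 0.8000 (C=9, D=1), p = 0.083333, reject H0.


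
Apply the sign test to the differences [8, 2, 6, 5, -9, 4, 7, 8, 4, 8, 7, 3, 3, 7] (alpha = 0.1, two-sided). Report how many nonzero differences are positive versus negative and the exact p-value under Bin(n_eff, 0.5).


Step 1: Discard zero differences. Original n = 14; n_eff = number of nonzero differences = 14.
Nonzero differences (with sign): +8, +2, +6, +5, -9, +4, +7, +8, +4, +8, +7, +3, +3, +7
Step 2: Count signs: positive = 13, negative = 1.
Step 3: Under H0: P(positive) = 0.5, so the number of positives S ~ Bin(14, 0.5).
Step 4: Two-sided exact p-value = sum of Bin(14,0.5) probabilities at or below the observed probability = 0.001831.
Step 5: alpha = 0.1. reject H0.

n_eff = 14, pos = 13, neg = 1, p = 0.001831, reject H0.


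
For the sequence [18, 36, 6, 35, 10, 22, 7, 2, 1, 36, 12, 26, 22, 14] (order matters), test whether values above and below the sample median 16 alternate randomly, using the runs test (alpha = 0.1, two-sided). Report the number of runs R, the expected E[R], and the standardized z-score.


Step 1: Compute median = 16; label A = above, B = below.
Labels in order: AABABABBBABAAB  (n_A = 7, n_B = 7)
Step 2: Count runs R = 10.
Step 3: Under H0 (random ordering), E[R] = 2*n_A*n_B/(n_A+n_B) + 1 = 2*7*7/14 + 1 = 8.0000.
        Var[R] = 2*n_A*n_B*(2*n_A*n_B - n_A - n_B) / ((n_A+n_B)^2 * (n_A+n_B-1)) = 8232/2548 = 3.2308.
        SD[R] = 1.7974.
Step 4: Continuity-corrected z = (R - 0.5 - E[R]) / SD[R] = (10 - 0.5 - 8.0000) / 1.7974 = 0.8345.
Step 5: Two-sided p-value via normal approximation = 2*(1 - Phi(|z|)) = 0.403986.
Step 6: alpha = 0.1. fail to reject H0.

R = 10, z = 0.8345, p = 0.403986, fail to reject H0.


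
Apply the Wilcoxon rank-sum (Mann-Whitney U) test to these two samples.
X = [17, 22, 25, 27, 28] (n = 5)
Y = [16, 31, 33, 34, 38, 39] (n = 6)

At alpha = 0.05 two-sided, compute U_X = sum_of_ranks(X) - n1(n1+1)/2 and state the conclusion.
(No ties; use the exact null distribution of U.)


Step 1: Combine and sort all 11 observations; assign midranks.
sorted (value, group): (16,Y), (17,X), (22,X), (25,X), (27,X), (28,X), (31,Y), (33,Y), (34,Y), (38,Y), (39,Y)
ranks: 16->1, 17->2, 22->3, 25->4, 27->5, 28->6, 31->7, 33->8, 34->9, 38->10, 39->11
Step 2: Rank sum for X: R1 = 2 + 3 + 4 + 5 + 6 = 20.
Step 3: U_X = R1 - n1(n1+1)/2 = 20 - 5*6/2 = 20 - 15 = 5.
       U_Y = n1*n2 - U_X = 30 - 5 = 25.
Step 4: No ties, so the exact null distribution of U (based on enumerating the C(11,5) = 462 equally likely rank assignments) gives the two-sided p-value.
Step 5: p-value = 0.082251; compare to alpha = 0.05. fail to reject H0.

U_X = 5, p = 0.082251, fail to reject H0 at alpha = 0.05.


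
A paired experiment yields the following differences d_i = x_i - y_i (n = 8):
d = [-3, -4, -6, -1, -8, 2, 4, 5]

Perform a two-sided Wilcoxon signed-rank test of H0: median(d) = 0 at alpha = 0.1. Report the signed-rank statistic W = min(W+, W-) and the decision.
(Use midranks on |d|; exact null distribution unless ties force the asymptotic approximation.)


Step 1: Drop any zero differences (none here) and take |d_i|.
|d| = [3, 4, 6, 1, 8, 2, 4, 5]
Step 2: Midrank |d_i| (ties get averaged ranks).
ranks: |3|->3, |4|->4.5, |6|->7, |1|->1, |8|->8, |2|->2, |4|->4.5, |5|->6
Step 3: Attach original signs; sum ranks with positive sign and with negative sign.
W+ = 2 + 4.5 + 6 = 12.5
W- = 3 + 4.5 + 7 + 1 + 8 = 23.5
(Check: W+ + W- = 36 should equal n(n+1)/2 = 36.)
Step 4: Test statistic W = min(W+, W-) = 12.5.
Step 5: Ties in |d|, so use the tie-corrected normal approximation.
        E[W] = n(n+1)/4 = 8*9/4 = 18.
        Tie groups: |d|=4 (t=2); sum(t^3 - t) = 6.
        Var[W] = n(n+1)(2n+1)/24 - sum(t^3-t)/48 = 1224/24 - 6/48 = 50.875.
        z = (W - E[W]) / sqrt(Var[W]) = (12.5 - 18) / 7.1327 = -0.7711.
        Two-sided p = 2*Phi(z) = 0.440648.
Step 6: alpha = 0.1. fail to reject H0.

W+ = 12.5, W- = 23.5, W = min = 12.5, p = 0.440648, fail to reject H0.


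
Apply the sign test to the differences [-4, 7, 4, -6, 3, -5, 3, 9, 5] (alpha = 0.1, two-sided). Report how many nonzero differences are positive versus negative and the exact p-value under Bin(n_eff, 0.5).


Step 1: Discard zero differences. Original n = 9; n_eff = number of nonzero differences = 9.
Nonzero differences (with sign): -4, +7, +4, -6, +3, -5, +3, +9, +5
Step 2: Count signs: positive = 6, negative = 3.
Step 3: Under H0: P(positive) = 0.5, so the number of positives S ~ Bin(9, 0.5).
Step 4: Two-sided exact p-value = sum of Bin(9,0.5) probabilities at or below the observed probability = 0.507812.
Step 5: alpha = 0.1. fail to reject H0.

n_eff = 9, pos = 6, neg = 3, p = 0.507812, fail to reject H0.


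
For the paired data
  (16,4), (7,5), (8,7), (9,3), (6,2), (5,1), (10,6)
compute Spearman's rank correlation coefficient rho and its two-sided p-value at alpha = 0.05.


Step 1: Rank x and y separately (midranks; no ties here).
rank(x): 16->7, 7->3, 8->4, 9->5, 6->2, 5->1, 10->6
rank(y): 4->4, 5->5, 7->7, 3->3, 2->2, 1->1, 6->6
Step 2: d_i = R_x(i) - R_y(i); compute d_i^2.
  (7-4)^2=9, (3-5)^2=4, (4-7)^2=9, (5-3)^2=4, (2-2)^2=0, (1-1)^2=0, (6-6)^2=0
sum(d^2) = 26.
Step 3: rho = 1 - 6*26 / (7*(7^2 - 1)) = 1 - 156/336 = 0.535714.
Step 4: Under H0, t = rho * sqrt((n-2)/(1-rho^2)) = 1.4186 ~ t(5).
Step 5: Two-sided p-value from the t-distribution with 5 df = 0.215217.
Step 6: alpha = 0.05. fail to reject H0.

rho = 0.5357, p = 0.215217, fail to reject H0 at alpha = 0.05.


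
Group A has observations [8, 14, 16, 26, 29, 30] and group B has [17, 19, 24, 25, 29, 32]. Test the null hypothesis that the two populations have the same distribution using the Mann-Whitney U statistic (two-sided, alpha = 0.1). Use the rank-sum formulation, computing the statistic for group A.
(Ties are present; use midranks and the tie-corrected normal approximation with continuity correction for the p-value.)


Step 1: Combine and sort all 12 observations; assign midranks.
sorted (value, group): (8,X), (14,X), (16,X), (17,Y), (19,Y), (24,Y), (25,Y), (26,X), (29,X), (29,Y), (30,X), (32,Y)
ranks: 8->1, 14->2, 16->3, 17->4, 19->5, 24->6, 25->7, 26->8, 29->9.5, 29->9.5, 30->11, 32->12
Step 2: Rank sum for X: R1 = 1 + 2 + 3 + 8 + 9.5 + 11 = 34.5.
Step 3: U_X = R1 - n1(n1+1)/2 = 34.5 - 6*7/2 = 34.5 - 21 = 13.5.
       U_Y = n1*n2 - U_X = 36 - 13.5 = 22.5.
Step 4: Ties are present, so use the tie-corrected normal approximation (with continuity correction) for the p-value.
Step 5: p-value = 0.521110; compare to alpha = 0.1. fail to reject H0.

U_X = 13.5, p = 0.521110, fail to reject H0 at alpha = 0.1.
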